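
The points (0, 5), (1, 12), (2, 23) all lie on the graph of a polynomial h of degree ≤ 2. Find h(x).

h(x) = 2x^2 + 5x + 5

Write h(x) = ax^2 + bx + c. Substituting each data point gives a linear system:
  c = 5
  a + b + c = 12
  4a + 2b + c = 23
Solving the system yields a = 2, b = 5, c = 5.
So h(x) = 2x² + 5x + 5.
Check: h(0) = 5. ✓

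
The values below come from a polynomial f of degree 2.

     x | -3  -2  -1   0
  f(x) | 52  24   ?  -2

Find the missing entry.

6

On equispaced nodes a degree-2 polynomial has vanishing third forward difference, so
  - f(-3) + 3·f(-2) - 3·f(-1) + f(0) = 0.
Substituting the known values and solving for f(-1):
  -3·f(-1) = -18
  f(-1) = 6.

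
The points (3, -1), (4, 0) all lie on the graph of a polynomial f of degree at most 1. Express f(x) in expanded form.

Using the Lagrange interpolation formula with nodes 3, 4:
  L_0(x) = (x - 4) / -1
  L_1(x) = (x - 3) / 1
Then f(x) = -1·L_0(x) + 0·L_1(x).
Expanding and collecting terms gives f(x) = x - 4.
Check: f(3) = -1. ✓

f(x) = x - 4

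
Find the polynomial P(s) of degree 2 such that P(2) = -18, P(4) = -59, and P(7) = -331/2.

Write P(s) = as^2 + bs + c. Substituting each data point gives a linear system:
  4a + 2b + c = -18
  16a + 4b + c = -59
  49a + 7b + c = -331/2
Solving the system yields a = -3, b = -5/2, c = -1.
So P(s) = -3s^2 - (5/2)s - 1.
Check: P(4) = -59. ✓

P(s) = -3s^2 - (5/2)s - 1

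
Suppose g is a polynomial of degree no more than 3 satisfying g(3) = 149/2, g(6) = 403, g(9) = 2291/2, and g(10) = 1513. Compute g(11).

3901/2

Using the Lagrange interpolation formula with nodes 3, 6, 9, 10:
  L_0(x) = (x - 6)(x - 9)(x - 10) / -126
  L_1(x) = (x - 3)(x - 9)(x - 10) / 36
  L_2(x) = (x - 3)(x - 6)(x - 10) / -18
  L_3(x) = (x - 3)(x - 6)(x - 9) / 28
Then g(x) = 149/2·L_0(x) + 403·L_1(x) + 2291/2·L_2(x) + 1513·L_3(x).
Expanding and collecting terms gives g(x) = x³ + 5x² + (3/2)x - 2.
Evaluating at x = 11: g(11) = 3901/2.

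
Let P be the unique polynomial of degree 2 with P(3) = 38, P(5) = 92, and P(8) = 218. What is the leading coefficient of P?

3

Write P(n) = an^2 + bn + c. Substituting each data point gives a linear system:
  9a + 3b + c = 38
  25a + 5b + c = 92
  64a + 8b + c = 218
Solving the system yields a = 3, b = 3, c = 2.
So P(n) = 3n² + 3n + 2.
The leading coefficient is 3.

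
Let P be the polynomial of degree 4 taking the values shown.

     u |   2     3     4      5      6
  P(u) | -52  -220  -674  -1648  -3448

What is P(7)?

Using the Lagrange interpolation formula with nodes 2, 3, 4, 5, 6:
  L_0(u) = (u - 3)(u - 4)(u - 5)(u - 6) / 24
  L_1(u) = (u - 2)(u - 4)(u - 5)(u - 6) / -6
  L_2(u) = (u - 2)(u - 3)(u - 5)(u - 6) / 4
  L_3(u) = (u - 2)(u - 3)(u - 4)(u - 6) / -6
  L_4(u) = (u - 2)(u - 3)(u - 4)(u - 5) / 24
Then P(u) = -52·L_0(u) - 220·L_1(u) - 674·L_2(u) - 1648·L_3(u) - 3448·L_4(u).
Expanding and collecting terms gives P(u) = -3u^4 + 3u^3 - 5u^2 - 5u + 2.
Evaluating at u = 7: P(7) = -6452.

-6452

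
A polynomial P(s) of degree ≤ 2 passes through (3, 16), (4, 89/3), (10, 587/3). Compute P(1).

2/3

Using the Lagrange interpolation formula with nodes 3, 4, 10:
  L_0(s) = (s - 4)(s - 10) / 7
  L_1(s) = (s - 3)(s - 10) / -6
  L_2(s) = (s - 3)(s - 4) / 42
Then P(s) = 16·L_0(s) + 89/3·L_1(s) + 587/3·L_2(s).
Expanding and collecting terms gives P(s) = 2s^2 - (1/3)s - 1.
Evaluating at s = 1: P(1) = 2/3.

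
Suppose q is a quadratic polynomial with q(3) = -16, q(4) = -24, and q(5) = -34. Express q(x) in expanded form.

Write q(x) = ax^2 + bx + c. Substituting each data point gives a linear system:
  9a + 3b + c = -16
  16a + 4b + c = -24
  25a + 5b + c = -34
Solving the system yields a = -1, b = -1, c = -4.
So q(x) = -x^2 - x - 4.
Check: q(4) = -24. ✓

q(x) = -x^2 - x - 4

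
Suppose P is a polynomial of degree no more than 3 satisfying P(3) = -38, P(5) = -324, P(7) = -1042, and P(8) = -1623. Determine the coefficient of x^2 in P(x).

6

Write P(x) = ax^3 + bx^2 + cx + d. Substituting each data point gives a linear system:
  27a + 9b + 3c + d = -38
  125a + 25b + 5c + d = -324
  343a + 49b + 7c + d = -1042
  512a + 64b + 8c + d = -1623
Solving the system yields a = -4, b = 6, c = 5, d = 1.
So P(x) = -4x^3 + 6x^2 + 5x + 1.
The coefficient of x^2 is 6.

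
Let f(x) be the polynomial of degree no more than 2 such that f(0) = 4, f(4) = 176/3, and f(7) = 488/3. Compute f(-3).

26

Write f(x) = ax^2 + bx + c. Substituting each data point gives a linear system:
  c = 4
  16a + 4b + c = 176/3
  49a + 7b + c = 488/3
Solving the system yields a = 3, b = 5/3, c = 4.
So f(x) = 3x² + (5/3)x + 4.
Then f(-3) = 26.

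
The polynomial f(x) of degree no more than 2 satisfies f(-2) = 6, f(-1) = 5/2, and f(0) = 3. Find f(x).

f(x) = 2x^2 + (5/2)x + 3

Write f(x) = ax^2 + bx + c. Substituting each data point gives a linear system:
  4a - 2b + c = 6
  a - b + c = 5/2
  c = 3
Solving the system yields a = 2, b = 5/2, c = 3.
So f(x) = 2x^2 + (5/2)x + 3.
Check: f(0) = 3. ✓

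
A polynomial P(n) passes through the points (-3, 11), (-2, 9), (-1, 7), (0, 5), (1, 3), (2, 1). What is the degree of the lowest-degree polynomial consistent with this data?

1

Forward differences of the values at n = -3, -2, -1, 0, 1, 2:
  P  : 11  9  7  5  3  1
  Δ  : -2  -2  -2  -2  -2
  Δ^2: 0  0  0  0
  Δ^3: 0  0  0
  Δ^4: 0  0
  Δ^5: 0
The first differences are constant (-2) and nonzero, while all higher differences vanish, so the minimal degree is 1.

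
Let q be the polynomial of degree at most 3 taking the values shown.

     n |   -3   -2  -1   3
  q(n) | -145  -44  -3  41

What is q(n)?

q(n) = 4n^3 - 6n^2 - 5n + 2

Write q(n) = an^3 + bn^2 + cn + d. Substituting each data point gives a linear system:
  -27a + 9b - 3c + d = -145
  -8a + 4b - 2c + d = -44
  -a + b - c + d = -3
  27a + 9b + 3c + d = 41
Solving the system yields a = 4, b = -6, c = -5, d = 2.
So q(n) = 4n^3 - 6n^2 - 5n + 2.
Check: q(-3) = -145. ✓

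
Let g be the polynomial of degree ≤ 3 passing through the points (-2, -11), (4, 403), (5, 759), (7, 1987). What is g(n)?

Using the Lagrange interpolation formula with nodes -2, 4, 5, 7:
  L_0(n) = (n - 4)(n - 5)(n - 7) / -378
  L_1(n) = (n + 2)(n - 5)(n - 7) / 18
  L_2(n) = (n + 2)(n - 4)(n - 7) / -14
  L_3(n) = (n + 2)(n - 4)(n - 5) / 54
Then g(n) = -11·L_0(n) + 403·L_1(n) + 759·L_2(n) + 1987·L_3(n).
Expanding and collecting terms gives g(n) = 5n³ + 6n² - 3n - 1.
Check: g(7) = 1987. ✓

g(n) = 5n^3 + 6n^2 - 3n - 1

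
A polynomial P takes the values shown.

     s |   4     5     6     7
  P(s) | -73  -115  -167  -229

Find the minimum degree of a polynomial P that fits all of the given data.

2

Forward differences of the values at s = 4, 5, 6, 7:
  P  : -73  -115  -167  -229
  Δ  : -42  -52  -62
  Δ^2: -10  -10
  Δ^3: 0
The second differences are constant (-10) and nonzero, while all higher differences vanish, so the minimal degree is 2.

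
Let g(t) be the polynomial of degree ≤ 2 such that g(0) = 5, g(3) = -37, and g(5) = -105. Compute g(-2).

Write g(t) = at^2 + bt + c. Substituting each data point gives a linear system:
  c = 5
  9a + 3b + c = -37
  25a + 5b + c = -105
Solving the system yields a = -4, b = -2, c = 5.
So g(t) = -4t² - 2t + 5.
Then g(-2) = -7.

-7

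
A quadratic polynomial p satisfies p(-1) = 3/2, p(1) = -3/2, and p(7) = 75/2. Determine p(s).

p(s) = s^2 - (3/2)s - 1

Using the Lagrange interpolation formula with nodes -1, 1, 7:
  L_0(s) = (s - 1)(s - 7) / 16
  L_1(s) = (s + 1)(s - 7) / -12
  L_2(s) = (s + 1)(s - 1) / 48
Then p(s) = 3/2·L_0(s) - 3/2·L_1(s) + 75/2·L_2(s).
Expanding and collecting terms gives p(s) = s² - (3/2)s - 1.
Check: p(-1) = 3/2. ✓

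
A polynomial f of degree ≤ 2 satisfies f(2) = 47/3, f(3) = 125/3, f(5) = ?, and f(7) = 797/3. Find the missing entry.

The 3 known points determine the degree-2 polynomial uniquely.
Write f(u) = au^2 + bu + c. Substituting each data point gives a linear system:
  4a + 2b + c = 47/3
  9a + 3b + c = 125/3
  49a + 7b + c = 797/3
Solving the system yields a = 6, b = -4, c = -1/3.
So f(u) = 6u² - 4u - 1/3.
Then f(5) = 389/3.

389/3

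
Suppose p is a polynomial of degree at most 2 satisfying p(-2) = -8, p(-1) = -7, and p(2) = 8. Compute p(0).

Write p(t) = at^2 + bt + c. Substituting each data point gives a linear system:
  4a - 2b + c = -8
  a - b + c = -7
  4a + 2b + c = 8
Solving the system yields a = 1, b = 4, c = -4.
So p(t) = t^2 + 4t - 4.
Then p(0) = -4.

-4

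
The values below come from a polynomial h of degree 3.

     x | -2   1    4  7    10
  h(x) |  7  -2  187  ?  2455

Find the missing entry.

898

On equispaced nodes a degree-3 polynomial has vanishing fourth forward difference, so
  h(-2) - 4·h(1) + 6·h(4) - 4·h(7) + h(10) = 0.
Substituting the known values and solving for h(7):
  -4·h(7) = -3592
  h(7) = 898.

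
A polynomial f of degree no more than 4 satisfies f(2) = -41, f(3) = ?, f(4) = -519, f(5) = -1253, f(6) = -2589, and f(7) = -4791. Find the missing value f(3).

The 5 known points determine the degree-4 polynomial uniquely.
Write f(u) = au^4 + bu^3 + cu^2 + du + e. Substituting each data point gives a linear system:
  16a + 8b + 4c + 2d + e = -41
  256a + 64b + 16c + 4d + e = -519
  625a + 125b + 25c + 5d + e = -1253
  1296a + 216b + 36c + 6d + e = -2589
  2401a + 343b + 49c + 7d + e = -4791
Solving the system yields a = -2, b = 0, c = 1, d = -5, e = -3.
So f(u) = -2u^4 + u^2 - 5u - 3.
Then f(3) = -171.

-171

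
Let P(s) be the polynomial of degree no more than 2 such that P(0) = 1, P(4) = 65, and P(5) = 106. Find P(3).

34

Using the Lagrange interpolation formula with nodes 0, 4, 5:
  L_0(s) = (s - 4)(s - 5) / 20
  L_1(s) = s(s - 5) / -4
  L_2(s) = s(s - 4) / 5
Then P(s) = 1·L_0(s) + 65·L_1(s) + 106·L_2(s).
Expanding and collecting terms gives P(s) = 5s^2 - 4s + 1.
Evaluating at s = 3: P(3) = 34.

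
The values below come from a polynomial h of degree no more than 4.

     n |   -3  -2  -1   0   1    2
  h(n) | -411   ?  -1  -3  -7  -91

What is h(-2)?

-67

The 5 known points determine the degree-4 polynomial uniquely.
Write h(n) = an^4 + bn^3 + cn^2 + dn + e. Substituting each data point gives a linear system:
  81a - 27b + 9c - 3d + e = -411
  a - b + c - d + e = -1
  e = -3
  a + b + c + d + e = -7
  16a + 8b + 4c + 2d + e = -91
Solving the system yields a = -6, b = -1, c = 5, d = -2, e = -3.
So h(n) = -6n⁴ - n³ + 5n² - 2n - 3.
Then h(-2) = -67.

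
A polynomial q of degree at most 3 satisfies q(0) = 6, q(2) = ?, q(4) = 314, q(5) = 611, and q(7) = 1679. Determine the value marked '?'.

The 4 known points determine the degree-3 polynomial uniquely.
Write q(x) = ax^3 + bx^2 + cx + d. Substituting each data point gives a linear system:
  d = 6
  64a + 16b + 4c + d = 314
  125a + 25b + 5c + d = 611
  343a + 49b + 7c + d = 1679
Solving the system yields a = 5, b = -1, c = 1, d = 6.
So q(x) = 5x^3 - x^2 + x + 6.
Then q(2) = 44.

44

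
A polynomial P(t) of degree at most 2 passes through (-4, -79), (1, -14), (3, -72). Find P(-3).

-42

Using the Lagrange interpolation formula with nodes -4, 1, 3:
  L_0(t) = (t - 1)(t - 3) / 35
  L_1(t) = (t + 4)(t - 3) / -10
  L_2(t) = (t + 4)(t - 1) / 14
Then P(t) = -79·L_0(t) - 14·L_1(t) - 72·L_2(t).
Expanding and collecting terms gives P(t) = -6t^2 - 5t - 3.
Evaluating at t = -3: P(-3) = -42.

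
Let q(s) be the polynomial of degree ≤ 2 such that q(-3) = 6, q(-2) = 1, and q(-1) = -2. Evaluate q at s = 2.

1

Using the Lagrange interpolation formula with nodes -3, -2, -1:
  L_0(s) = (s + 2)(s + 1) / 2
  L_1(s) = (s + 3)(s + 1) / -1
  L_2(s) = (s + 3)(s + 2) / 2
Then q(s) = 6·L_0(s) + 1·L_1(s) - 2·L_2(s).
Expanding and collecting terms gives q(s) = s² - 3.
Evaluating at s = 2: q(2) = 1.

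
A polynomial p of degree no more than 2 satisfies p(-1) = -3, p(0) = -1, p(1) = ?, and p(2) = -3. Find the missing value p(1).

On equispaced nodes a degree-2 polynomial has vanishing third forward difference, so
  - p(-1) + 3·p(0) - 3·p(1) + p(2) = 0.
Substituting the known values and solving for p(1):
  -3·p(1) = 3
  p(1) = -1.

-1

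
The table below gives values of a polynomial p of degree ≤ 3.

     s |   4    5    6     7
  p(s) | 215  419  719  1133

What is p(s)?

p(s) = 3s^3 + 3s^2 - 6s - 1

Using the Lagrange interpolation formula with nodes 4, 5, 6, 7:
  L_0(s) = (s - 5)(s - 6)(s - 7) / -6
  L_1(s) = (s - 4)(s - 6)(s - 7) / 2
  L_2(s) = (s - 4)(s - 5)(s - 7) / -2
  L_3(s) = (s - 4)(s - 5)(s - 6) / 6
Then p(s) = 215·L_0(s) + 419·L_1(s) + 719·L_2(s) + 1133·L_3(s).
Expanding and collecting terms gives p(s) = 3s^3 + 3s^2 - 6s - 1.
Check: p(5) = 419. ✓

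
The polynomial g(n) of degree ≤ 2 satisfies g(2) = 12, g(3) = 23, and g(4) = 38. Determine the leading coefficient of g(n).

2

Write g(n) = an^2 + bn + c. Substituting each data point gives a linear system:
  4a + 2b + c = 12
  9a + 3b + c = 23
  16a + 4b + c = 38
Solving the system yields a = 2, b = 1, c = 2.
So g(n) = 2n^2 + n + 2.
The leading coefficient is 2.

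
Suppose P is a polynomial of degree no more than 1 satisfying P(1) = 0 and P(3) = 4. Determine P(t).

Using the Lagrange interpolation formula with nodes 1, 3:
  L_0(t) = (t - 3) / -2
  L_1(t) = (t - 1) / 2
Then P(t) = 0·L_0(t) + 4·L_1(t).
Expanding and collecting terms gives P(t) = 2t - 2.
Check: P(1) = 0. ✓

P(t) = 2t - 2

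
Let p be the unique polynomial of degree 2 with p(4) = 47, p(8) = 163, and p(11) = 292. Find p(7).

128

Using the Lagrange interpolation formula with nodes 4, 8, 11:
  L_0(t) = (t - 8)(t - 11) / 28
  L_1(t) = (t - 4)(t - 11) / -12
  L_2(t) = (t - 4)(t - 8) / 21
Then p(t) = 47·L_0(t) + 163·L_1(t) + 292·L_2(t).
Expanding and collecting terms gives p(t) = 2t² + 5t - 5.
Evaluating at t = 7: p(7) = 128.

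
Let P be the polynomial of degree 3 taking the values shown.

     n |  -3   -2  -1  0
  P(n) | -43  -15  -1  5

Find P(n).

P(n) = n^3 - n^2 + 4n + 5

Write P(n) = an^3 + bn^2 + cn + d. Substituting each data point gives a linear system:
  -27a + 9b - 3c + d = -43
  -8a + 4b - 2c + d = -15
  -a + b - c + d = -1
  d = 5
Solving the system yields a = 1, b = -1, c = 4, d = 5.
So P(n) = n^3 - n^2 + 4n + 5.
Check: P(-1) = -1. ✓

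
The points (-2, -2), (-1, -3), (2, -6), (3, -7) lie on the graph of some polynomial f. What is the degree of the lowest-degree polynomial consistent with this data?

1

Divided differences on the nodes -2, -1, 2, 3:
  order 0: -2  -3  -6  -7
  order 1: -1  -1  -1
  order 2: 0  0
  order 3: 0
The order-1 divided differences are all -1 (nonzero) and every higher order vanishes, so the data lies on a polynomial of degree exactly 1.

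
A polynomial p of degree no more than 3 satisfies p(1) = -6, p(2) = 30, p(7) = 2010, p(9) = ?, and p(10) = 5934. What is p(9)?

The 4 known points determine the degree-3 polynomial uniquely.
Write p(s) = as^3 + bs^2 + cs + d. Substituting each data point gives a linear system:
  a + b + c + d = -6
  8a + 4b + 2c + d = 30
  343a + 49b + 7c + d = 2010
  1000a + 100b + 10c + d = 5934
Solving the system yields a = 6, b = 0, c = -6, d = -6.
So p(s) = 6s^3 - 6s - 6.
Then p(9) = 4314.

4314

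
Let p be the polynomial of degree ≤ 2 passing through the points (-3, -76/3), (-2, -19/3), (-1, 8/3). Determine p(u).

p(u) = -5u^2 - 6u + 5/3

Using the Lagrange interpolation formula with nodes -3, -2, -1:
  L_0(u) = (u + 2)(u + 1) / 2
  L_1(u) = (u + 3)(u + 1) / -1
  L_2(u) = (u + 3)(u + 2) / 2
Then p(u) = -76/3·L_0(u) - 19/3·L_1(u) + 8/3·L_2(u).
Expanding and collecting terms gives p(u) = -5u^2 - 6u + 5/3.
Check: p(-1) = 8/3. ✓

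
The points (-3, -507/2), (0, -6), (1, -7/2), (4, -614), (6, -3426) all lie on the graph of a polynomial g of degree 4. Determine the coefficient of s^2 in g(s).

Write g(s) = as^4 + bs^3 + cs^2 + ds + e. Substituting each data point gives a linear system:
  81a - 27b + 9c - 3d + e = -507/2
  e = -6
  a + b + c + d + e = -7/2
  256a + 64b + 16c + 4d + e = -614
  1296a + 216b + 36c + 6d + e = -3426
Solving the system yields a = -3, b = 3/2, c = 4, d = 0, e = -6.
So g(s) = -3s^4 + (3/2)s^3 + 4s^2 - 6.
The coefficient of s^2 is 4.

4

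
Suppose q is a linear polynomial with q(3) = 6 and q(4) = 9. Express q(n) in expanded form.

Write q(n) = an + b. Substituting each data point gives a linear system:
  3a + b = 6
  4a + b = 9
Solving the system yields a = 3, b = -3.
So q(n) = 3n - 3.
Check: q(3) = 6. ✓

q(n) = 3n - 3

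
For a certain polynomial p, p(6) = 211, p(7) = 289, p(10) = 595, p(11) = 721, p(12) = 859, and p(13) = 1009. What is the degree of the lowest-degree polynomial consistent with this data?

Divided differences on the nodes 6, 7, 10, 11, 12, 13:
  order 0: 211  289  595  721  859  1009
  order 1: 78  102  126  138  150
  order 2: 6  6  6  6
  order 3: 0  0  0
  order 4: 0  0
  order 5: 0
The order-2 divided differences are all 6 (nonzero) and every higher order vanishes, so the data lies on a polynomial of degree exactly 2.

2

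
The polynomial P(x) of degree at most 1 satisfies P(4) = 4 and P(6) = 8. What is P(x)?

Using the Lagrange interpolation formula with nodes 4, 6:
  L_0(x) = (x - 6) / -2
  L_1(x) = (x - 4) / 2
Then P(x) = 4·L_0(x) + 8·L_1(x).
Expanding and collecting terms gives P(x) = 2x - 4.
Check: P(6) = 8. ✓

P(x) = 2x - 4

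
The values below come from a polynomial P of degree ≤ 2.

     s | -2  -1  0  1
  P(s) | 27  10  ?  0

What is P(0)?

The 3 known points determine the degree-2 polynomial uniquely.
Write P(s) = as^2 + bs + c. Substituting each data point gives a linear system:
  4a - 2b + c = 27
  a - b + c = 10
  a + b + c = 0
Solving the system yields a = 4, b = -5, c = 1.
So P(s) = 4s² - 5s + 1.
Then P(0) = 1.

1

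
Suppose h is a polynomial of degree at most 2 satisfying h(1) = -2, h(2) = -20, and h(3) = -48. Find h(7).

Forward differences of the values at u = 1, 2, 3:
  h  : -2  -20  -48
  Δ  : -18  -28
  Δ^2: -10
The second differences are constant, confirming degree 2.
Interpolating (Newton forward form) and evaluating at u = 7 gives h(7) = -260.

-260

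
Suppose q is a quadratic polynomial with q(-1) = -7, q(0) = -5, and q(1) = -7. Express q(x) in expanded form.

Write q(x) = ax^2 + bx + c. Substituting each data point gives a linear system:
  a - b + c = -7
  c = -5
  a + b + c = -7
Solving the system yields a = -2, b = 0, c = -5.
So q(x) = -2x² - 5.
Check: q(1) = -7. ✓

q(x) = -2x^2 - 5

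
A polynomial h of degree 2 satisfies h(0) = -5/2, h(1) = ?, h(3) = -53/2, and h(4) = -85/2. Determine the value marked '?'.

The 3 known points determine the degree-2 polynomial uniquely.
Write h(t) = at^2 + bt + c. Substituting each data point gives a linear system:
  c = -5/2
  9a + 3b + c = -53/2
  16a + 4b + c = -85/2
Solving the system yields a = -2, b = -2, c = -5/2.
So h(t) = -2t^2 - 2t - 5/2.
Then h(1) = -13/2.

-13/2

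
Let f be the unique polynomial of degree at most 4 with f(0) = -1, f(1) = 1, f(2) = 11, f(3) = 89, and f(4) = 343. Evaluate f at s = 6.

2051

Write f(s) = as^4 + bs^3 + cs^2 + ds + e. Substituting each data point gives a linear system:
  e = -1
  a + b + c + d + e = 1
  16a + 8b + 4c + 2d + e = 11
  81a + 27b + 9c + 3d + e = 89
  256a + 64b + 16c + 4d + e = 343
Solving the system yields a = 2, b = -2, c = -4, d = 6, e = -1.
So f(s) = 2s⁴ - 2s³ - 4s² + 6s - 1.
Then f(6) = 2051.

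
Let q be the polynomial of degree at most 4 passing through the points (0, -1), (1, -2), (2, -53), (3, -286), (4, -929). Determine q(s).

Write q(s) = as^4 + bs^3 + cs^2 + ds + e. Substituting each data point gives a linear system:
  e = -1
  a + b + c + d + e = -2
  16a + 8b + 4c + 2d + e = -53
  81a + 27b + 9c + 3d + e = -286
  256a + 64b + 16c + 4d + e = -929
Solving the system yields a = -4, b = 2, c = -3, d = 4, e = -1.
So q(s) = -4s^4 + 2s^3 - 3s^2 + 4s - 1.
Check: q(2) = -53. ✓

q(s) = -4s^4 + 2s^3 - 3s^2 + 4s - 1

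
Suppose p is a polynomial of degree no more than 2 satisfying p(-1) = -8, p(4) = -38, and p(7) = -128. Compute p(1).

Write p(n) = an^2 + bn + c. Substituting each data point gives a linear system:
  a - b + c = -8
  16a + 4b + c = -38
  49a + 7b + c = -128
Solving the system yields a = -3, b = 3, c = -2.
So p(n) = -3n^2 + 3n - 2.
Then p(1) = -2.

-2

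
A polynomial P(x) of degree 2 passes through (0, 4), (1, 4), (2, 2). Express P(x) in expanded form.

P(x) = -x^2 + x + 4

Using the Lagrange interpolation formula with nodes 0, 1, 2:
  L_0(x) = (x - 1)(x - 2) / 2
  L_1(x) = x(x - 2) / -1
  L_2(x) = x(x - 1) / 2
Then P(x) = 4·L_0(x) + 4·L_1(x) + 2·L_2(x).
Expanding and collecting terms gives P(x) = -x^2 + x + 4.
Check: P(0) = 4. ✓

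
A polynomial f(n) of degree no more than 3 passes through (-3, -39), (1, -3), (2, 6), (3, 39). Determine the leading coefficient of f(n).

2

Write f(n) = an^3 + bn^2 + cn + d. Substituting each data point gives a linear system:
  -27a + 9b - 3c + d = -39
  a + b + c + d = -3
  8a + 4b + 2c + d = 6
  27a + 9b + 3c + d = 39
Solving the system yields a = 2, b = 0, c = -5, d = 0.
So f(n) = 2n³ - 5n.
The leading coefficient is 2.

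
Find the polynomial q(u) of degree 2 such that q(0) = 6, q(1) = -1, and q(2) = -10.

q(u) = -u^2 - 6u + 6

Using the Lagrange interpolation formula with nodes 0, 1, 2:
  L_0(u) = (u - 1)(u - 2) / 2
  L_1(u) = u(u - 2) / -1
  L_2(u) = u(u - 1) / 2
Then q(u) = 6·L_0(u) - 1·L_1(u) - 10·L_2(u).
Expanding and collecting terms gives q(u) = -u^2 - 6u + 6.
Check: q(1) = -1. ✓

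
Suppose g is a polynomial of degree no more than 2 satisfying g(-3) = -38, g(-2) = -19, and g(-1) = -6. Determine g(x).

g(x) = -3x^2 + 4x + 1

Write g(x) = ax^2 + bx + c. Substituting each data point gives a linear system:
  9a - 3b + c = -38
  4a - 2b + c = -19
  a - b + c = -6
Solving the system yields a = -3, b = 4, c = 1.
So g(x) = -3x² + 4x + 1.
Check: g(-2) = -19. ✓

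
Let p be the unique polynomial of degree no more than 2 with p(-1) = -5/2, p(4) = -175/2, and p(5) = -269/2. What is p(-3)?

-77/2

Write p(s) = as^2 + bs + c. Substituting each data point gives a linear system:
  a - b + c = -5/2
  16a + 4b + c = -175/2
  25a + 5b + c = -269/2
Solving the system yields a = -5, b = -2, c = 1/2.
So p(s) = -5s² - 2s + 1/2.
Then p(-3) = -77/2.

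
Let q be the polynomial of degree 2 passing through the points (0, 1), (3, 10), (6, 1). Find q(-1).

-6

Write q(n) = an^2 + bn + c. Substituting each data point gives a linear system:
  c = 1
  9a + 3b + c = 10
  36a + 6b + c = 1
Solving the system yields a = -1, b = 6, c = 1.
So q(n) = -n^2 + 6n + 1.
Then q(-1) = -6.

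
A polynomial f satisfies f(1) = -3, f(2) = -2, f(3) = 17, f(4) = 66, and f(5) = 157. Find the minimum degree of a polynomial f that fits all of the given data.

Forward differences of the values at n = 1, 2, 3, 4, 5:
  f  : -3  -2  17  66  157
  Δ  : 1  19  49  91
  Δ^2: 18  30  42
  Δ^3: 12  12
  Δ^4: 0
The third differences are constant (12) and nonzero, while all higher differences vanish, so the minimal degree is 3.

3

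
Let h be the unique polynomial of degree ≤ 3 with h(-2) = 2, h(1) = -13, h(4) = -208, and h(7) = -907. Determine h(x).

h(x) = -2x^3 - 4x^2 - 3x - 4

Write h(x) = ax^3 + bx^2 + cx + d. Substituting each data point gives a linear system:
  -8a + 4b - 2c + d = 2
  a + b + c + d = -13
  64a + 16b + 4c + d = -208
  343a + 49b + 7c + d = -907
Solving the system yields a = -2, b = -4, c = -3, d = -4.
So h(x) = -2x³ - 4x² - 3x - 4.
Check: h(7) = -907. ✓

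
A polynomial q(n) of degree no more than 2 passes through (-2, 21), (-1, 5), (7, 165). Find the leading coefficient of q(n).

4

Write q(n) = an^2 + bn + c. Substituting each data point gives a linear system:
  4a - 2b + c = 21
  a - b + c = 5
  49a + 7b + c = 165
Solving the system yields a = 4, b = -4, c = -3.
So q(n) = 4n^2 - 4n - 3.
The leading coefficient is 4.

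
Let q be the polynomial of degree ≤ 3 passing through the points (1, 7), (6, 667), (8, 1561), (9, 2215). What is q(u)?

Write q(u) = au^3 + bu^2 + cu + d. Substituting each data point gives a linear system:
  a + b + c + d = 7
  216a + 36b + 6c + d = 667
  512a + 64b + 8c + d = 1561
  729a + 81b + 9c + d = 2215
Solving the system yields a = 3, b = 0, c = 3, d = 1.
So q(u) = 3u^3 + 3u + 1.
Check: q(8) = 1561. ✓

q(u) = 3u^3 + 3u + 1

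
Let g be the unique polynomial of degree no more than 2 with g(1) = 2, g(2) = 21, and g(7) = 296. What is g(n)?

g(n) = 6n^2 + n - 5

Using the Lagrange interpolation formula with nodes 1, 2, 7:
  L_0(n) = (n - 2)(n - 7) / 6
  L_1(n) = (n - 1)(n - 7) / -5
  L_2(n) = (n - 1)(n - 2) / 30
Then g(n) = 2·L_0(n) + 21·L_1(n) + 296·L_2(n).
Expanding and collecting terms gives g(n) = 6n^2 + n - 5.
Check: g(2) = 21. ✓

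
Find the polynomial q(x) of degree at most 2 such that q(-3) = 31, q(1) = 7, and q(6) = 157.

q(x) = 4x^2 + 2x + 1

Write q(x) = ax^2 + bx + c. Substituting each data point gives a linear system:
  9a - 3b + c = 31
  a + b + c = 7
  36a + 6b + c = 157
Solving the system yields a = 4, b = 2, c = 1.
So q(x) = 4x^2 + 2x + 1.
Check: q(6) = 157. ✓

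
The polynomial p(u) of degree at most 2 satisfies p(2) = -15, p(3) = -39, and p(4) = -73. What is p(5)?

Write p(u) = au^2 + bu + c. Substituting each data point gives a linear system:
  4a + 2b + c = -15
  9a + 3b + c = -39
  16a + 4b + c = -73
Solving the system yields a = -5, b = 1, c = 3.
So p(u) = -5u² + u + 3.
Then p(5) = -117.

-117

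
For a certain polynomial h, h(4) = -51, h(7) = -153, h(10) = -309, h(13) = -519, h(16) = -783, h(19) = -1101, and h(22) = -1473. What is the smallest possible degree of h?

2

Forward differences of the values at x = 4, 7, 10, 13, 16, 19, 22:
  h  : -51  -153  -309  -519  -783  -1101  -1473
  Δ  : -102  -156  -210  -264  -318  -372
  Δ^2: -54  -54  -54  -54  -54
  Δ^3: 0  0  0  0
  Δ^4: 0  0  0
  Δ^5: 0  0
  Δ^6: 0
The second differences are constant (-54) and nonzero, while all higher differences vanish, so the minimal degree is 2.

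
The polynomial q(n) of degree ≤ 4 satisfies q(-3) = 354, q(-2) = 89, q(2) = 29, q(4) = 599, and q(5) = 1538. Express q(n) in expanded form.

Using the Lagrange interpolation formula with nodes -3, -2, 2, 4, 5:
  L_0(n) = (n + 2)(n - 2)(n - 4)(n - 5) / 280
  L_1(n) = (n + 3)(n - 2)(n - 4)(n - 5) / -168
  L_2(n) = (n + 3)(n + 2)(n - 4)(n - 5) / 120
  L_3(n) = (n + 3)(n + 2)(n - 2)(n - 5) / -84
  L_4(n) = (n + 3)(n + 2)(n - 2)(n - 4) / 168
Then q(n) = 354·L_0(n) + 89·L_1(n) + 29·L_2(n) + 599·L_3(n) + 1538·L_4(n).
Expanding and collecting terms gives q(n) = 3n⁴ - 3n³ + 2n² - 3n + 3.
Check: q(-3) = 354. ✓

q(n) = 3n^4 - 3n^3 + 2n^2 - 3n + 3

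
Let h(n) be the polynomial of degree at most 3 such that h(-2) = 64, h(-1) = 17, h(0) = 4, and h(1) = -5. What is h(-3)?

Using the Lagrange interpolation formula with nodes -2, -1, 0, 1:
  L_0(n) = (n + 1)n(n - 1) / -6
  L_1(n) = (n + 2)n(n - 1) / 2
  L_2(n) = (n + 2)(n + 1)(n - 1) / -2
  L_3(n) = (n + 2)(n + 1)n / 6
Then h(n) = 64·L_0(n) + 17·L_1(n) + 4·L_2(n) - 5·L_3(n).
Expanding and collecting terms gives h(n) = -5n³ + 2n² - 6n + 4.
Evaluating at n = -3: h(-3) = 175.

175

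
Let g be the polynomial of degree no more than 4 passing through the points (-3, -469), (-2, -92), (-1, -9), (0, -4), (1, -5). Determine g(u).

Write g(u) = au^4 + bu^3 + cu^2 + du + e. Substituting each data point gives a linear system:
  81a - 27b + 9c - 3d + e = -469
  16a - 8b + 4c - 2d + e = -92
  a - b + c - d + e = -9
  e = -4
  a + b + c + d + e = -5
Solving the system yields a = -6, b = 0, c = 3, d = 2, e = -4.
So g(u) = -6u^4 + 3u^2 + 2u - 4.
Check: g(-2) = -92. ✓

g(u) = -6u^4 + 3u^2 + 2u - 4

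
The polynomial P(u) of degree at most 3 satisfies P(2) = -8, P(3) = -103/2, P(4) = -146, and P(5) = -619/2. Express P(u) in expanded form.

Write P(u) = au^3 + bu^2 + cu + d. Substituting each data point gives a linear system:
  8a + 4b + 2c + d = -8
  27a + 9b + 3c + d = -103/2
  64a + 16b + 4c + d = -146
  125a + 25b + 5c + d = -619/2
Solving the system yields a = -3, b = 3/2, c = 6, d = -2.
So P(u) = -3u^3 + (3/2)u^2 + 6u - 2.
Check: P(2) = -8. ✓

P(u) = -3u^3 + (3/2)u^2 + 6u - 2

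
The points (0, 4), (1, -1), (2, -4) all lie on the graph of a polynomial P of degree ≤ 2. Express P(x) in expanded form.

Write P(x) = ax^2 + bx + c. Substituting each data point gives a linear system:
  c = 4
  a + b + c = -1
  4a + 2b + c = -4
Solving the system yields a = 1, b = -6, c = 4.
So P(x) = x^2 - 6x + 4.
Check: P(0) = 4. ✓

P(x) = x^2 - 6x + 4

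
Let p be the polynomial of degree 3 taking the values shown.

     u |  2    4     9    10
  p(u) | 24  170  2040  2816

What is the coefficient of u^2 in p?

-2

Write p(u) = au^3 + bu^2 + cu + d. Substituting each data point gives a linear system:
  8a + 4b + 2c + d = 24
  64a + 16b + 4c + d = 170
  729a + 81b + 9c + d = 2040
  1000a + 100b + 10c + d = 2816
Solving the system yields a = 3, b = -2, c = 1, d = 6.
So p(u) = 3u³ - 2u² + u + 6.
The coefficient of u^2 is -2.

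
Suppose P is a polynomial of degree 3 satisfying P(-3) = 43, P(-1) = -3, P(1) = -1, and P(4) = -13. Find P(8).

Using the Lagrange interpolation formula with nodes -3, -1, 1, 4:
  L_0(t) = (t + 1)(t - 1)(t - 4) / -56
  L_1(t) = (t + 3)(t - 1)(t - 4) / 20
  L_2(t) = (t + 3)(t + 1)(t - 4) / -24
  L_3(t) = (t + 3)(t + 1)(t - 1) / 105
Then P(t) = 43·L_0(t) - 3·L_1(t) - 1·L_2(t) - 13·L_3(t).
Expanding and collecting terms gives P(t) = -t³ + 3t² + 2t - 5.
Evaluating at t = 8: P(8) = -309.

-309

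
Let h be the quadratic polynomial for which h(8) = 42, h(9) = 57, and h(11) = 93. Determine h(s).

Using the Lagrange interpolation formula with nodes 8, 9, 11:
  L_0(s) = (s - 9)(s - 11) / 3
  L_1(s) = (s - 8)(s - 11) / -2
  L_2(s) = (s - 8)(s - 9) / 6
Then h(s) = 42·L_0(s) + 57·L_1(s) + 93·L_2(s).
Expanding and collecting terms gives h(s) = s^2 - 2s - 6.
Check: h(11) = 93. ✓

h(s) = s^2 - 2s - 6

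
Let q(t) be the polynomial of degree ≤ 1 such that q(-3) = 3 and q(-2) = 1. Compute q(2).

-7

Using the Lagrange interpolation formula with nodes -3, -2:
  L_0(t) = (t + 2) / -1
  L_1(t) = (t + 3) / 1
Then q(t) = 3·L_0(t) + 1·L_1(t).
Expanding and collecting terms gives q(t) = -2t - 3.
Evaluating at t = 2: q(2) = -7.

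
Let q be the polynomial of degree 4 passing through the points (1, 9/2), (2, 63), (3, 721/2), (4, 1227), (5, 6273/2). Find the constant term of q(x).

-1

Write q(x) = ax^4 + bx^3 + cx^2 + dx + e. Substituting each data point gives a linear system:
  a + b + c + d + e = 9/2
  16a + 8b + 4c + 2d + e = 63
  81a + 27b + 9c + 3d + e = 721/2
  256a + 64b + 16c + 4d + e = 1227
  625a + 125b + 25c + 5d + e = 6273/2
Solving the system yields a = 6, b = -5, c = -1/2, d = 5, e = -1.
So q(x) = 6x⁴ - 5x³ - (1/2)x² + 5x - 1.
The constant term is -1.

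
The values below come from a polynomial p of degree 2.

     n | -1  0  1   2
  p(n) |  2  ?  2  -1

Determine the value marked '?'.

3

On equispaced nodes a degree-2 polynomial has vanishing third forward difference, so
  - p(-1) + 3·p(0) - 3·p(1) + p(2) = 0.
Substituting the known values and solving for p(0):
  3·p(0) = 9
  p(0) = 3.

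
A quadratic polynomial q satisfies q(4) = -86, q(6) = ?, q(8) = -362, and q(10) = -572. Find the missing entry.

-200

On equispaced nodes a degree-2 polynomial has vanishing third forward difference, so
  - q(4) + 3·q(6) - 3·q(8) + q(10) = 0.
Substituting the known values and solving for q(6):
  3·q(6) = -600
  q(6) = -200.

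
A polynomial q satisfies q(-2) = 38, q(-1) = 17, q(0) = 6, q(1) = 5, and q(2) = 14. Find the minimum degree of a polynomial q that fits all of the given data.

Forward differences of the values at s = -2, -1, 0, 1, 2:
  q  : 38  17  6  5  14
  Δ  : -21  -11  -1  9
  Δ^2: 10  10  10
  Δ^3: 0  0
  Δ^4: 0
The second differences are constant (10) and nonzero, while all higher differences vanish, so the minimal degree is 2.

2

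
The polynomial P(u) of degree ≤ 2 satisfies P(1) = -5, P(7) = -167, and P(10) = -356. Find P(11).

Write P(u) = au^2 + bu + c. Substituting each data point gives a linear system:
  a + b + c = -5
  49a + 7b + c = -167
  100a + 10b + c = -356
Solving the system yields a = -4, b = 5, c = -6.
So P(u) = -4u^2 + 5u - 6.
Then P(11) = -435.

-435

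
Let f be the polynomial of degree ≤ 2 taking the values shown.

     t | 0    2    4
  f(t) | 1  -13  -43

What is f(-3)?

Using the Lagrange interpolation formula with nodes 0, 2, 4:
  L_0(t) = (t - 2)(t - 4) / 8
  L_1(t) = t(t - 4) / -4
  L_2(t) = t(t - 2) / 8
Then f(t) = 1·L_0(t) - 13·L_1(t) - 43·L_2(t).
Expanding and collecting terms gives f(t) = -2t^2 - 3t + 1.
Evaluating at t = -3: f(-3) = -8.

-8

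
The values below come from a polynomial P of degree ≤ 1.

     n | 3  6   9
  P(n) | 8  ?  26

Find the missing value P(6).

On equispaced nodes a degree-1 polynomial has vanishing second forward difference, so
  P(3) - 2·P(6) + P(9) = 0.
Substituting the known values and solving for P(6):
  -2·P(6) = -34
  P(6) = 17.

17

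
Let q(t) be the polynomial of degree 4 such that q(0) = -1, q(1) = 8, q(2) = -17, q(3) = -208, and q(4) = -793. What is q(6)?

-4537

Forward differences of the values at t = 0, 1, 2, 3, 4:
  q  : -1  8  -17  -208  -793
  Δ  : 9  -25  -191  -585
  Δ^2: -34  -166  -394
  Δ^3: -132  -228
  Δ^4: -96
The fourth differences are constant, confirming degree 4.
Interpolating (Newton forward form) and evaluating at t = 6 gives q(6) = -4537.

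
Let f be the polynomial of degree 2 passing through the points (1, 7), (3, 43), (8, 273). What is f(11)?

507

Write f(t) = at^2 + bt + c. Substituting each data point gives a linear system:
  a + b + c = 7
  9a + 3b + c = 43
  64a + 8b + c = 273
Solving the system yields a = 4, b = 2, c = 1.
So f(t) = 4t^2 + 2t + 1.
Then f(11) = 507.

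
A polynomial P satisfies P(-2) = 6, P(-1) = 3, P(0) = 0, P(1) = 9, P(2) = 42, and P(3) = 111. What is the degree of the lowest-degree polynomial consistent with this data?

3

Forward differences of the values at s = -2, -1, 0, 1, 2, 3:
  P  : 6  3  0  9  42  111
  Δ  : -3  -3  9  33  69
  Δ^2: 0  12  24  36
  Δ^3: 12  12  12
  Δ^4: 0  0
  Δ^5: 0
The third differences are constant (12) and nonzero, while all higher differences vanish, so the minimal degree is 3.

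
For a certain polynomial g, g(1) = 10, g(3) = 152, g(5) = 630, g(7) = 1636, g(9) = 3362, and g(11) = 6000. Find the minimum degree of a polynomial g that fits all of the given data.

Forward differences of the values at s = 1, 3, 5, 7, 9, 11:
  g  : 10  152  630  1636  3362  6000
  Δ  : 142  478  1006  1726  2638
  Δ^2: 336  528  720  912
  Δ^3: 192  192  192
  Δ^4: 0  0
  Δ^5: 0
The third differences are constant (192) and nonzero, while all higher differences vanish, so the minimal degree is 3.

3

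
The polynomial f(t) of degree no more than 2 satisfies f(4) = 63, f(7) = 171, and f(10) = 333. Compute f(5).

93

Write f(t) = at^2 + bt + c. Substituting each data point gives a linear system:
  16a + 4b + c = 63
  49a + 7b + c = 171
  100a + 10b + c = 333
Solving the system yields a = 3, b = 3, c = 3.
So f(t) = 3t^2 + 3t + 3.
Then f(5) = 93.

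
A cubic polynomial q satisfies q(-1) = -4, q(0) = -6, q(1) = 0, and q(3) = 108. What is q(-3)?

-48

Write q(t) = at^3 + bt^2 + ct + d. Substituting each data point gives a linear system:
  -a + b - c + d = -4
  d = -6
  a + b + c + d = 0
  27a + 9b + 3c + d = 108
Solving the system yields a = 3, b = 4, c = -1, d = -6.
So q(t) = 3t^3 + 4t^2 - t - 6.
Then q(-3) = -48.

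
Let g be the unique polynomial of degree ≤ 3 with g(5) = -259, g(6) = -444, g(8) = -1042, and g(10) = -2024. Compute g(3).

Write g(x) = ax^3 + bx^2 + cx + d. Substituting each data point gives a linear system:
  125a + 25b + 5c + d = -259
  216a + 36b + 6c + d = -444
  512a + 64b + 8c + d = -1042
  1000a + 100b + 10c + d = -2024
Solving the system yields a = -2, b = 0, c = -3, d = 6.
So g(x) = -2x^3 - 3x + 6.
Then g(3) = -57.

-57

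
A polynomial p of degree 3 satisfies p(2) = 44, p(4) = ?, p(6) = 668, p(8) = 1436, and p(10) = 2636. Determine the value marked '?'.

The 4 known points determine the degree-3 polynomial uniquely.
Write p(t) = at^3 + bt^2 + ct + d. Substituting each data point gives a linear system:
  8a + 4b + 2c + d = 44
  216a + 36b + 6c + d = 668
  512a + 64b + 8c + d = 1436
  1000a + 100b + 10c + d = 2636
Solving the system yields a = 2, b = 6, c = 4, d = -4.
So p(t) = 2t^3 + 6t^2 + 4t - 4.
Then p(4) = 236.

236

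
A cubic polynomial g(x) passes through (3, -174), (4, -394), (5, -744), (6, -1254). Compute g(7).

-1954

Write g(x) = ax^3 + bx^2 + cx + d. Substituting each data point gives a linear system:
  27a + 9b + 3c + d = -174
  64a + 16b + 4c + d = -394
  125a + 25b + 5c + d = -744
  216a + 36b + 6c + d = -1254
Solving the system yields a = -5, b = -5, c = 0, d = 6.
So g(x) = -5x^3 - 5x^2 + 6.
Then g(7) = -1954.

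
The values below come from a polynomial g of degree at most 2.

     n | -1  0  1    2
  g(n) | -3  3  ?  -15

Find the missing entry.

The 3 known points determine the degree-2 polynomial uniquely.
Write g(n) = an^2 + bn + c. Substituting each data point gives a linear system:
  a - b + c = -3
  c = 3
  4a + 2b + c = -15
Solving the system yields a = -5, b = 1, c = 3.
So g(n) = -5n^2 + n + 3.
Then g(1) = -1.

-1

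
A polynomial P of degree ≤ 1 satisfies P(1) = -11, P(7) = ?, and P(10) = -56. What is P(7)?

The 2 known points determine the degree-1 polynomial uniquely.
Write P(s) = as + b. Substituting each data point gives a linear system:
  a + b = -11
  10a + b = -56
Solving the system yields a = -5, b = -6.
So P(s) = -5s - 6.
Then P(7) = -41.

-41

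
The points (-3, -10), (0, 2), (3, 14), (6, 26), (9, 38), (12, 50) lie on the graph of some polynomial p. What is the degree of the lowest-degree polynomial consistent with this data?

1

Forward differences of the values at t = -3, 0, 3, 6, 9, 12:
  p  : -10  2  14  26  38  50
  Δ  : 12  12  12  12  12
  Δ^2: 0  0  0  0
  Δ^3: 0  0  0
  Δ^4: 0  0
  Δ^5: 0
The first differences are constant (12) and nonzero, while all higher differences vanish, so the minimal degree is 1.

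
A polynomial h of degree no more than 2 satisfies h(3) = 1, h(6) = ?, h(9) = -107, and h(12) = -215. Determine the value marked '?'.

On equispaced nodes a degree-2 polynomial has vanishing third forward difference, so
  - h(3) + 3·h(6) - 3·h(9) + h(12) = 0.
Substituting the known values and solving for h(6):
  3·h(6) = -105
  h(6) = -35.

-35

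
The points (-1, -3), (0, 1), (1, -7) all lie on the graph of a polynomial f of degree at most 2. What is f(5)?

-159

Using the Lagrange interpolation formula with nodes -1, 0, 1:
  L_0(s) = s(s - 1) / 2
  L_1(s) = (s + 1)(s - 1) / -1
  L_2(s) = (s + 1)s / 2
Then f(s) = -3·L_0(s) + 1·L_1(s) - 7·L_2(s).
Expanding and collecting terms gives f(s) = -6s² - 2s + 1.
Evaluating at s = 5: f(5) = -159.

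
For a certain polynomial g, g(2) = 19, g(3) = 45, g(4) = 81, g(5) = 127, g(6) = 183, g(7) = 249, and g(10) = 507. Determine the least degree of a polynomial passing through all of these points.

Divided differences on the nodes 2, 3, 4, 5, 6, 7, 10:
  order 0: 19  45  81  127  183  249  507
  order 1: 26  36  46  56  66  86
  order 2: 5  5  5  5  5
  order 3: 0  0  0  0
  order 4: 0  0  0
  order 5: 0  0
  order 6: 0
The order-2 divided differences are all 5 (nonzero) and every higher order vanishes, so the data lies on a polynomial of degree exactly 2.

2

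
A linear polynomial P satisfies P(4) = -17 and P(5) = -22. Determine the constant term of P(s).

3

Write P(s) = as + b. Substituting each data point gives a linear system:
  4a + b = -17
  5a + b = -22
Solving the system yields a = -5, b = 3.
So P(s) = -5s + 3.
The constant term is 3.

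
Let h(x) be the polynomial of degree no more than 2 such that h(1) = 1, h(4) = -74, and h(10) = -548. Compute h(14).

-1104

Write h(x) = ax^2 + bx + c. Substituting each data point gives a linear system:
  a + b + c = 1
  16a + 4b + c = -74
  100a + 10b + c = -548
Solving the system yields a = -6, b = 5, c = 2.
So h(x) = -6x² + 5x + 2.
Then h(14) = -1104.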